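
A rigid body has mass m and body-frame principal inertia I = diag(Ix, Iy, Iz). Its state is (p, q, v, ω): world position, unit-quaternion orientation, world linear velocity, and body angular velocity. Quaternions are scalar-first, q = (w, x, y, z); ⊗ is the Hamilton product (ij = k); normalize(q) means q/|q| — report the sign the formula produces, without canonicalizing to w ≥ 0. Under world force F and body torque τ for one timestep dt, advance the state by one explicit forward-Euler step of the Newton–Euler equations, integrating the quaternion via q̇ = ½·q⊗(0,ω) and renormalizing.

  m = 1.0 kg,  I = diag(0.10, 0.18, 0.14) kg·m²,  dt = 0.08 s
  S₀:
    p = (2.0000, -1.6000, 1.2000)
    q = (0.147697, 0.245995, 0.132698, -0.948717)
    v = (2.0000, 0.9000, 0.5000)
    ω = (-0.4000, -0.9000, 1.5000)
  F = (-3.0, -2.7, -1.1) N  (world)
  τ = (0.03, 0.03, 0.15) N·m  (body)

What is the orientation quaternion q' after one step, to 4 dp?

q' = (0.2128, 0.2169, 0.1275, -0.9442)

Hamilton product q⊗(0,ω) = (1.6409017, -0.7138771, -0.1224330, 0.0532292)
q + ½dt·q⊗(0,ω), renormalized = (0.2128, 0.2169, 0.1275, -0.9442)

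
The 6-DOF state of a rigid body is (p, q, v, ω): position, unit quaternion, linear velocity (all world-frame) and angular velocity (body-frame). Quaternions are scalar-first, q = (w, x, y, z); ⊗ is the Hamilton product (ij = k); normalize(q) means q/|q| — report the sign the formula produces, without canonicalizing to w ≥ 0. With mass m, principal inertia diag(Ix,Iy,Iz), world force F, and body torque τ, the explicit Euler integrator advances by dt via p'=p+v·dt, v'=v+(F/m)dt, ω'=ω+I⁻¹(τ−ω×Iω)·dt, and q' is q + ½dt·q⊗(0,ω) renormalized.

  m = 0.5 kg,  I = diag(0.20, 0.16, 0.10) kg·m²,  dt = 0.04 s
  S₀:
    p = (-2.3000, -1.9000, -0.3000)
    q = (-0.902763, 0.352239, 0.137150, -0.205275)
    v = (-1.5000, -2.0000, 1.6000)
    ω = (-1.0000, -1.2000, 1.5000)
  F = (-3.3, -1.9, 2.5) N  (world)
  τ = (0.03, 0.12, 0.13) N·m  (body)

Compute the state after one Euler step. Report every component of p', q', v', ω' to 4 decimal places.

p' = (-2.3600, -1.9800, -0.2360)
q' = (-0.8854, 0.3691, 0.1522, -0.2378)
v' = (-1.7640, -2.1520, 1.8000)
ω' = (-1.0156, -1.1325, 1.5712)

linear accel F/m = (-6.6000, -3.8000, 5.0000)
p' = p + v·dt = (-2.3600, -1.9800, -0.2360)
v' = v + a·dt = (-1.7640, -2.1520, 1.8000)
ω×(Iω) gyroscopic = (0.1080, -0.1500, -0.0480)
angular accel α = (-0.3900, 1.6875, 1.7800)
ω' = ω + α·dt = (-1.0156, -1.1325, 1.5712)
2q̇ = q⊗(0,ω) = (0.8247315, 0.8621580, 0.7602321, -1.6396813)
updated quaternion q' = (-0.8854, 0.3691, 0.1522, -0.2378)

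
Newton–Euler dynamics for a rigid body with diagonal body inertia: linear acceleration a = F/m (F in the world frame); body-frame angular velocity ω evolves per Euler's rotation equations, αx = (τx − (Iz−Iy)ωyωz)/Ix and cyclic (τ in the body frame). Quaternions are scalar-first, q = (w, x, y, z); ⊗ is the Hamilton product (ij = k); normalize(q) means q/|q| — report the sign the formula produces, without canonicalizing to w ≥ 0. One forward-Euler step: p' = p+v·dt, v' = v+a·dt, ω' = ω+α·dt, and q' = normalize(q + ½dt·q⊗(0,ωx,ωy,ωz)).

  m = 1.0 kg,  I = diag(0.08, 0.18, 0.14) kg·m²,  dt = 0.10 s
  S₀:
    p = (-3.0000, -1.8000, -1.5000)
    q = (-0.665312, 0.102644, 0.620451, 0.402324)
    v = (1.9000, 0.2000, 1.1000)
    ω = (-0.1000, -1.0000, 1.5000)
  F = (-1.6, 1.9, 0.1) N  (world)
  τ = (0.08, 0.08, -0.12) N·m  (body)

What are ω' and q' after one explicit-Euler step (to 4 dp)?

gyro term ω×Iω = (0.0600, 0.0090, 0.0100)
α = I⁻¹(τ − ω×Iω) = (0.2500, 0.3944, -0.9286)
new body rate ω' = (-0.0750, -0.9606, 1.4071)
2q̇ = q⊗(0,ω) = (0.0272294, 1.3995317, 0.4711136, -1.0385669)
q' = normalize(q + ½dt·q⊗(0,ω)) = (-0.6613, 0.1719, 0.6414, 0.3490)

ω' = (-0.0750, -0.9606, 1.4071)
q' = (-0.6613, 0.1719, 0.6414, 0.3490)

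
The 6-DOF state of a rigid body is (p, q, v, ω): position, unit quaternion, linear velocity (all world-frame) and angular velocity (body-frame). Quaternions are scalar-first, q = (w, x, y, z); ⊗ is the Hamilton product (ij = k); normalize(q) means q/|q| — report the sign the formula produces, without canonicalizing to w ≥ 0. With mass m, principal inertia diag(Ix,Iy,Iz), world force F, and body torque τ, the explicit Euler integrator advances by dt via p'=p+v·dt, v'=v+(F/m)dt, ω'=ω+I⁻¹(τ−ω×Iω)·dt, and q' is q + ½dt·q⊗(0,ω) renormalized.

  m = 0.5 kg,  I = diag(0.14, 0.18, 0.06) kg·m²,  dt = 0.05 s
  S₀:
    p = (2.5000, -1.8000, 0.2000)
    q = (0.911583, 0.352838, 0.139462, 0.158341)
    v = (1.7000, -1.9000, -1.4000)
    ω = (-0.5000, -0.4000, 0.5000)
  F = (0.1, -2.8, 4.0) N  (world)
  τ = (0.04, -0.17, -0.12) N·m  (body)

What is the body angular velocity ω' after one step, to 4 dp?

α = I⁻¹(τ − ω×Iω) = (0.1143, -0.8333, -2.1333)
ω + α·dt = (-0.4943, -0.4417, 0.3933)

ω' = (-0.4943, -0.4417, 0.3933)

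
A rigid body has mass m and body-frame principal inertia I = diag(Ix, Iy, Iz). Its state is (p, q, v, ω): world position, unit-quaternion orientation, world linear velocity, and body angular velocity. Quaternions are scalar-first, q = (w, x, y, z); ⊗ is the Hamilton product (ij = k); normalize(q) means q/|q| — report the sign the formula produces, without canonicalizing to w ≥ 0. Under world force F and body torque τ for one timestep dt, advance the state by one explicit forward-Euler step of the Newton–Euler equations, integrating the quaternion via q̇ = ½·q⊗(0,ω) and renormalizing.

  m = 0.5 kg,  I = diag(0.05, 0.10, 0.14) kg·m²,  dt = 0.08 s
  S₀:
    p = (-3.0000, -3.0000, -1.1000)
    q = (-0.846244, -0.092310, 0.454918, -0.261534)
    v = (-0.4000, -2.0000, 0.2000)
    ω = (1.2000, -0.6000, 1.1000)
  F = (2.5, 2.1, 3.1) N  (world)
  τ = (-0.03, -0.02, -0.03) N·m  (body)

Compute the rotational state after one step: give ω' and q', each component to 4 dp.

ω' = (1.1942, -0.5210, 1.1034)
q' = (-0.8174, -0.1189, 0.4656, -0.3176)

ω×(Iω) gyroscopic = (-0.0264, -0.1188, -0.0360)
(τ − ω×Iω)/I = (-0.0720, 0.9880, 0.0429)
new body rate ω' = (1.1942, -0.5210, 1.1034)
Hamilton product q⊗(0,ω) = (0.6714102, -0.6720034, 0.2954466, -1.4213840)
updated quaternion q' = (-0.8174, -0.1189, 0.4656, -0.3176)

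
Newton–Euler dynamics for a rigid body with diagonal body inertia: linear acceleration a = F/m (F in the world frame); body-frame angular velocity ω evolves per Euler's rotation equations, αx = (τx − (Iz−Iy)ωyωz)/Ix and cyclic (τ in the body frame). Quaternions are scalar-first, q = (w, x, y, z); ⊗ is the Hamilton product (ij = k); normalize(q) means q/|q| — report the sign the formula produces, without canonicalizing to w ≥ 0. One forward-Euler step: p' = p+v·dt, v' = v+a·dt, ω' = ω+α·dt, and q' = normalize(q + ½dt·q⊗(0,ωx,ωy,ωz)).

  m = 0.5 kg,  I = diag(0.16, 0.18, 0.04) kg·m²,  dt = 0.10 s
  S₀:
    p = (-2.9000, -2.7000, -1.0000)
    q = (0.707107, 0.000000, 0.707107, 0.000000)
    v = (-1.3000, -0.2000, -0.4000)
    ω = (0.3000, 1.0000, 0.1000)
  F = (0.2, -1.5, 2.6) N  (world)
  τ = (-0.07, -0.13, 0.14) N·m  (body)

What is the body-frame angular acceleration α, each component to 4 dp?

α = (-0.3500, -0.7422, 3.3500)

gyro term ω×Iω = (-0.0140, 0.0036, 0.0060)
α = I⁻¹(τ − ω×Iω) = (-0.3500, -0.7422, 3.3500)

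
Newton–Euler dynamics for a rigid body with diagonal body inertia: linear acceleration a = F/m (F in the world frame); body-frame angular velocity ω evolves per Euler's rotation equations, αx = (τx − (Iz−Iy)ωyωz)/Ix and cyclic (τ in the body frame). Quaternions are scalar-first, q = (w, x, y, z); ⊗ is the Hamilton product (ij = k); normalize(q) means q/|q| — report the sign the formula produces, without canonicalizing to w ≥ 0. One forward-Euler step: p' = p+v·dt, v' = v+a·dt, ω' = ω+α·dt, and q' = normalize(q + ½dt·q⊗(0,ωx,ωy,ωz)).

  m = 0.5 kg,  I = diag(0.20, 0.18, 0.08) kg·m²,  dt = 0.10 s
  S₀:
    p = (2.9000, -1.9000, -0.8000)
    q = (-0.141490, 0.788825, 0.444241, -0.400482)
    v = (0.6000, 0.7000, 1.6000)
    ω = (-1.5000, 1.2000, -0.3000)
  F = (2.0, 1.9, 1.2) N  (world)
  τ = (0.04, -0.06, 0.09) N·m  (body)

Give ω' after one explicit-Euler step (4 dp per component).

gyro term ω×Iω = (0.0360, 0.0540, 0.0360)
angular accel α = (0.0200, -0.6333, 0.6750)
ω' = ω + α·dt = (-1.4980, 1.1367, -0.2325)

ω' = (-1.4980, 1.1367, -0.2325)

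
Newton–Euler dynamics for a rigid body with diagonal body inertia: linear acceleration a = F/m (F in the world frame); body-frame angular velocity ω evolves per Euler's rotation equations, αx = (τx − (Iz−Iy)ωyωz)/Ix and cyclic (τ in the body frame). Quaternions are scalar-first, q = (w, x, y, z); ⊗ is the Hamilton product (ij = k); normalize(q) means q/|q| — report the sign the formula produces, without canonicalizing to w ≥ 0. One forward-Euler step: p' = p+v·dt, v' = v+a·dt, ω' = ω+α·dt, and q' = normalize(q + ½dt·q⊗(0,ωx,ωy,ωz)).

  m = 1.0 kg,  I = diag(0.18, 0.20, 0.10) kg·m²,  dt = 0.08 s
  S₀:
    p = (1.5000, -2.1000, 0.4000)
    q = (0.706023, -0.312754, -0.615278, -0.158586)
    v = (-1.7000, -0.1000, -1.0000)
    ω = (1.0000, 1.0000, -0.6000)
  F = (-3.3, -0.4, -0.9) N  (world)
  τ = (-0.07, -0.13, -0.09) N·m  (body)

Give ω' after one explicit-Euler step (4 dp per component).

ω' = (0.9422, 0.9672, -0.6880)

precession coupling ω×(Iω) = (0.0600, -0.0480, 0.0200)
(τ − ω×Iω)/I = (-0.7222, -0.4100, -1.1000)
new body rate ω' = (0.9422, 0.9672, -0.6880)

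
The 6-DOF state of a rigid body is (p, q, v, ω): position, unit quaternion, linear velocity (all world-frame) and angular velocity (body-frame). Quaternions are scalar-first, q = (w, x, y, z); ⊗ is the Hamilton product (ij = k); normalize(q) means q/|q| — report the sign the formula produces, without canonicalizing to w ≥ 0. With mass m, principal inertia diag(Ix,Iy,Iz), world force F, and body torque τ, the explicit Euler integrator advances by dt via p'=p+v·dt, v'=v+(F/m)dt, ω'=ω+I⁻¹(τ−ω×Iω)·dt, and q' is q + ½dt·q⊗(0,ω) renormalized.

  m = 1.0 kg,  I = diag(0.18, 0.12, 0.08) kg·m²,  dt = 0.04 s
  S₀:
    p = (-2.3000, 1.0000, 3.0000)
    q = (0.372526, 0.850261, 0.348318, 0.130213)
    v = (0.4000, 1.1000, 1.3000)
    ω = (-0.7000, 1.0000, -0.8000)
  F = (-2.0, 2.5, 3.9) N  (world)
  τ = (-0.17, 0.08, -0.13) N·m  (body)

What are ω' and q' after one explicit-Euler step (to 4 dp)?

ω' = (-0.7449, 1.0080, -0.8860)
q' = (0.3794, 0.8365, 0.3674, 0.1461)

ω×(Iω) gyroscopic = (0.0320, 0.0560, 0.0420)
(τ − ω×Iω)/I = (-1.1222, 0.2000, -2.1500)
ω + α·dt = (-0.7449, 1.0080, -0.8860)
Hamilton product q⊗(0,ω) = (0.3510351, -0.6696356, 0.9615857, 0.7960628)
q' = normalize(q + ½dt·q⊗(0,ω)) = (0.3794, 0.8365, 0.3674, 0.1461)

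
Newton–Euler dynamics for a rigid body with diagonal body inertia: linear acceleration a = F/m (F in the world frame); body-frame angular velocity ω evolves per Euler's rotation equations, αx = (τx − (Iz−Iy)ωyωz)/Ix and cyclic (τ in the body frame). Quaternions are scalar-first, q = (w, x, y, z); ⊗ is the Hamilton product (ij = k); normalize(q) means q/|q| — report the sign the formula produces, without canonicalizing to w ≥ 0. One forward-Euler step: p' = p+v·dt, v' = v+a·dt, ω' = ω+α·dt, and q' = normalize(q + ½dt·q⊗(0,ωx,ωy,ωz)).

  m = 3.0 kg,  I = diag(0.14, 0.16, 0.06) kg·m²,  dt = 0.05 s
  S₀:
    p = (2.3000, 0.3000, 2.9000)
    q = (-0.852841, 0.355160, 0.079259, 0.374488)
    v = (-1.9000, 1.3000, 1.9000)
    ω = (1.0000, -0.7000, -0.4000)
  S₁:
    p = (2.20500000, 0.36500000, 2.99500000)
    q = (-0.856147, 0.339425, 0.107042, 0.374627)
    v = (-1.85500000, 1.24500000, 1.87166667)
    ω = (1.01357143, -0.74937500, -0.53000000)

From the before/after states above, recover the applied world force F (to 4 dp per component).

F = (2.7000, -3.3000, -1.7000)

v₁ − v₀ = (0.04500000, -0.05500000, -0.02833333)
applied force F = (2.7000, -3.3000, -1.7000)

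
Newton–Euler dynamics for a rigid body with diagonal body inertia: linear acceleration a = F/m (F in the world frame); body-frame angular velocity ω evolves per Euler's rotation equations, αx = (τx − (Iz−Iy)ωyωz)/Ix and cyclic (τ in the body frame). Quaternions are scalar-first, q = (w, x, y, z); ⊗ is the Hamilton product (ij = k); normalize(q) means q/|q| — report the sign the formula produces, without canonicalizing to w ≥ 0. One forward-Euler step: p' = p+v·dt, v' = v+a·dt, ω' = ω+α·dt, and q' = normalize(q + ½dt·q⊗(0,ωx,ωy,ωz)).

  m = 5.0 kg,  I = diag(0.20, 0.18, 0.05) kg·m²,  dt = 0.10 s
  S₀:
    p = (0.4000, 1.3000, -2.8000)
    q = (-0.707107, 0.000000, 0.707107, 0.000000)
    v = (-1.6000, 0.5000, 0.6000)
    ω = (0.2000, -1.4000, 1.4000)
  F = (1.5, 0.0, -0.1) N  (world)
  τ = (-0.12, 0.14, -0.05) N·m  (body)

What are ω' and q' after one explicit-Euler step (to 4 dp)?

ω' = (0.0126, -1.3456, 1.2888)
q' = (-0.6544, 0.0422, 0.7529, -0.0563)

gyro term ω×Iω = (0.2548, 0.0420, 0.0056)
α = I⁻¹(τ − ω×Iω) = (-1.8740, 0.5444, -1.1120)
new body rate ω' = (0.0126, -1.3456, 1.2888)
q⊗(0,ω) = (0.9899498, 0.8485284, 0.9899498, -1.1313712)
q' = normalize(q + ½dt·q⊗(0,ω)) = (-0.6544, 0.0422, 0.7529, -0.0563)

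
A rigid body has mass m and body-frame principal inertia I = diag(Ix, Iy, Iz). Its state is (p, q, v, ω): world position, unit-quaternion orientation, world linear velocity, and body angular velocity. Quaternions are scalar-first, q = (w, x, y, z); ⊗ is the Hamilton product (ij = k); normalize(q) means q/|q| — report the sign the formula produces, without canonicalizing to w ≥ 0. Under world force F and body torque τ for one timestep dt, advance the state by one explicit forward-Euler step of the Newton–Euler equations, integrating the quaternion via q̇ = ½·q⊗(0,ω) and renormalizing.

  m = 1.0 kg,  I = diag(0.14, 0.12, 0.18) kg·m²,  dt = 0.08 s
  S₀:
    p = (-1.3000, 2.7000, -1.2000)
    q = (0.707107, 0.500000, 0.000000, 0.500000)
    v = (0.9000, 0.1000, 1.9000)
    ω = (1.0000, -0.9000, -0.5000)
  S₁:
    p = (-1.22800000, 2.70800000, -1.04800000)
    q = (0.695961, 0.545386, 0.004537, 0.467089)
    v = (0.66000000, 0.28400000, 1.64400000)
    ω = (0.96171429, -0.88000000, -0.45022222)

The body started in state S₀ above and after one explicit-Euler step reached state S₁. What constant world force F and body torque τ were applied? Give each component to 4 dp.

F = (-3.0000, 2.3000, -3.2000)
τ = (-0.0400, 0.0500, 0.1300)

ω₁ − ω₀ = (-0.03828571, 0.02000000, 0.04977778)
gyro term ω₀×Iω₀ = (0.0270, 0.0200, 0.0180)
I·α + gyro = (-0.0400, 0.0500, 0.1300)
v₁ − v₀ = (-0.24000000, 0.18400000, -0.25600000)
applied force F = (-3.0000, 2.3000, -3.2000)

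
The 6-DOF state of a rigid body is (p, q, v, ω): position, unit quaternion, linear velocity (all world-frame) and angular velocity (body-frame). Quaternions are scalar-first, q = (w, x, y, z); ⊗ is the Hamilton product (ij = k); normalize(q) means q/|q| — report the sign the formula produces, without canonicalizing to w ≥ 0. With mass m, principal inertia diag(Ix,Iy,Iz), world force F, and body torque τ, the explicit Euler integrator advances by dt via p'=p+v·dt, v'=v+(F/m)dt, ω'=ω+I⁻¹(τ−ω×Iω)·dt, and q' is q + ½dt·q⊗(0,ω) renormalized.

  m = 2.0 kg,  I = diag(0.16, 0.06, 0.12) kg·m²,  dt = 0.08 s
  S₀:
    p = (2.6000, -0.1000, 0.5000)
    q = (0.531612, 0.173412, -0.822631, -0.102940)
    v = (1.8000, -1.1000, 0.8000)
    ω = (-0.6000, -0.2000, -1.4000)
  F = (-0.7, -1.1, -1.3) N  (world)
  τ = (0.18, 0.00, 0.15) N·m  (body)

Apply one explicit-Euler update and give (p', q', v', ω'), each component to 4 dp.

(τ − ω×Iω)/I = (1.0200, -0.5600, 1.3500)
ω + α·dt = (-0.5184, -0.2448, -1.2920)
Hamilton product q⊗(0,ω) = (-0.2045950, 0.8121282, 0.1982184, -1.2725178)
q + ½dt·q⊗(0,ω), renormalized = (0.5224, 0.2055, -0.8132, -0.1536)
p' = p + v·dt = (2.7440, -0.1880, 0.5640)
v' = v + a·dt = (1.7720, -1.1440, 0.7480)

p' = (2.7440, -0.1880, 0.5640)
q' = (0.5224, 0.2055, -0.8132, -0.1536)
v' = (1.7720, -1.1440, 0.7480)
ω' = (-0.5184, -0.2448, -1.2920)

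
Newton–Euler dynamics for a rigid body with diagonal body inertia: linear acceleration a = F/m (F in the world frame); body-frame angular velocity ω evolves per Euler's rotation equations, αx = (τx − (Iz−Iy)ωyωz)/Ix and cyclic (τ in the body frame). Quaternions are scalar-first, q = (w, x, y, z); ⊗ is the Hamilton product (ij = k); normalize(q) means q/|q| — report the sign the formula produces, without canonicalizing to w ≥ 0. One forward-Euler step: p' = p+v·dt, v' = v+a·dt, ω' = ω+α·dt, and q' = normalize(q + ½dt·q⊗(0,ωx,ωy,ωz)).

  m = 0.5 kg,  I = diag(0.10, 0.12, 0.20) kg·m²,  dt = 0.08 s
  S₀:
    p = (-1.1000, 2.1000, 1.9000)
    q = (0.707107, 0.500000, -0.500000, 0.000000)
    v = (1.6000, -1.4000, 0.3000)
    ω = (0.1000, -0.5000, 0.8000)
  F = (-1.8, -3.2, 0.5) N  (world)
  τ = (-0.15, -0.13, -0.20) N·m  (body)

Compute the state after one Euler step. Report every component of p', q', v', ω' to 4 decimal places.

p' = (-0.9720, 1.9880, 1.9240)
q' = (0.6946, 0.4865, -0.5298, 0.0146)
v' = (1.3120, -1.9120, 0.3800)
ω' = (0.0056, -0.5813, 0.7204)

p' = p + v·dt = (-0.9720, 1.9880, 1.9240)
v' = v + a·dt = (1.3120, -1.9120, 0.3800)
angular accel α = (-1.1800, -1.0167, -0.9950)
ω' = ω + α·dt = (0.0056, -0.5813, 0.7204)
q⊗(0,ω) = (-0.3000000, -0.3292893, -0.7535535, 0.3656856)
q' = normalize(q + ½dt·q⊗(0,ω)) = (0.6946, 0.4865, -0.5298, 0.0146)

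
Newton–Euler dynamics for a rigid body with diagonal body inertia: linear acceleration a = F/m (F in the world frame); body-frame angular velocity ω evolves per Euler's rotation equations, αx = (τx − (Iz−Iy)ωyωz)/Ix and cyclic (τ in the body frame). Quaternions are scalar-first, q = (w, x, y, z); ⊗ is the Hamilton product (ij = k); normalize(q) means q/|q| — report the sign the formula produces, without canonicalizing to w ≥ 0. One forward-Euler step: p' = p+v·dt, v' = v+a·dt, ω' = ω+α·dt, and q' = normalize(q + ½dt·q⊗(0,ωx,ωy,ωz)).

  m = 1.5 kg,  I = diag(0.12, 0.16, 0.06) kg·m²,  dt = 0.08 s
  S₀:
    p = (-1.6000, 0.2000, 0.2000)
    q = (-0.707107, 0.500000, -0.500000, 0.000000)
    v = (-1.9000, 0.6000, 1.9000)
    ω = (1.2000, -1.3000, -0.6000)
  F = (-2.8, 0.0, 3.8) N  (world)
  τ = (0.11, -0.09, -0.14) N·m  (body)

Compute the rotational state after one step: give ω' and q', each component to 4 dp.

ω×(Iω) gyroscopic = (-0.0780, -0.0432, -0.0624)
angular accel α = (1.5667, -0.2925, -1.2933)
ω' = ω + α·dt = (1.3253, -1.3234, -0.7035)
2q̇ = q⊗(0,ω) = (-1.2500000, -0.5485284, 1.2192391, 0.3742642)
q' = normalize(q + ½dt·q⊗(0,ω)) = (-0.7550, 0.4767, -0.4500, 0.0149)

ω' = (1.3253, -1.3234, -0.7035)
q' = (-0.7550, 0.4767, -0.4500, 0.0149)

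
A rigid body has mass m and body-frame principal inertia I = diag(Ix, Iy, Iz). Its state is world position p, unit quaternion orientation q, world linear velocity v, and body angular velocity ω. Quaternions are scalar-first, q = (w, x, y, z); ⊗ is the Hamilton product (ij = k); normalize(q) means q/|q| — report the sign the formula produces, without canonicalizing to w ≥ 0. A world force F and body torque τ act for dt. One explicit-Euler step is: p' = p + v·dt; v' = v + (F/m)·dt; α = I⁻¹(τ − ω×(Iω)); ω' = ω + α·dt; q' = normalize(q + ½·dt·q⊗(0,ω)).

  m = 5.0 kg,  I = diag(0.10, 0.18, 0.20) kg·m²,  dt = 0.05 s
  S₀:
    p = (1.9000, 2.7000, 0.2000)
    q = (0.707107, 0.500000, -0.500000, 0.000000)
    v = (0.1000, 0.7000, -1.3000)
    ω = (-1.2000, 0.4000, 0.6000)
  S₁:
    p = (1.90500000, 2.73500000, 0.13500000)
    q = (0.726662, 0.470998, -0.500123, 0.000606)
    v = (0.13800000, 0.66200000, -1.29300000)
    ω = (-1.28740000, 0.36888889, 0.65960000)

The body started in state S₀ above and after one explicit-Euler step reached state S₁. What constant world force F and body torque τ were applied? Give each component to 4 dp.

F = (3.8000, -3.8000, 0.7000)
τ = (-0.1700, -0.0400, 0.2000)

ω₁ − ω₀ = (-0.08740000, -0.03111111, 0.05960000)
ω₀×(Iω₀) = (0.0048, 0.0720, -0.0384)
τ = I·(Δω/dt) + ω₀×(Iω₀) = (-0.1700, -0.0400, 0.2000)
v₁ − v₀ = (0.03800000, -0.03800000, 0.00700000)
F = m·Δv/dt = (3.8000, -3.8000, 0.7000)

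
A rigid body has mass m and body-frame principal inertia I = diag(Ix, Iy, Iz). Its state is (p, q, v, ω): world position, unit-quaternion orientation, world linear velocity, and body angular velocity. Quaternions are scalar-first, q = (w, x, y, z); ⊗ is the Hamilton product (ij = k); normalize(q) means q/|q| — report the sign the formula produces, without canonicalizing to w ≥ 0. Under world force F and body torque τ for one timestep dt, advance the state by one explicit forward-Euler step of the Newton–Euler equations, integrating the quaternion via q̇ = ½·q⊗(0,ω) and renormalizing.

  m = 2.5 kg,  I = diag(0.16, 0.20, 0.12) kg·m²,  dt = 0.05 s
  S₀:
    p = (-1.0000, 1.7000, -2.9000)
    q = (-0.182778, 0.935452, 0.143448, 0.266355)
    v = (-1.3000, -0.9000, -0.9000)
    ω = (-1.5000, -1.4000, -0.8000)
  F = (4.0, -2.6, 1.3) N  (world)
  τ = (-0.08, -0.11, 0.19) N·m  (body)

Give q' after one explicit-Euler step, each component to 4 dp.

2q̇ = q⊗(0,ω) = (1.8170892, 0.5323056, 0.6047183, -0.9482384)
updated quaternion q' = (-0.1371, 0.9473, 0.1583, 0.2423)

q' = (-0.1371, 0.9473, 0.1583, 0.2423)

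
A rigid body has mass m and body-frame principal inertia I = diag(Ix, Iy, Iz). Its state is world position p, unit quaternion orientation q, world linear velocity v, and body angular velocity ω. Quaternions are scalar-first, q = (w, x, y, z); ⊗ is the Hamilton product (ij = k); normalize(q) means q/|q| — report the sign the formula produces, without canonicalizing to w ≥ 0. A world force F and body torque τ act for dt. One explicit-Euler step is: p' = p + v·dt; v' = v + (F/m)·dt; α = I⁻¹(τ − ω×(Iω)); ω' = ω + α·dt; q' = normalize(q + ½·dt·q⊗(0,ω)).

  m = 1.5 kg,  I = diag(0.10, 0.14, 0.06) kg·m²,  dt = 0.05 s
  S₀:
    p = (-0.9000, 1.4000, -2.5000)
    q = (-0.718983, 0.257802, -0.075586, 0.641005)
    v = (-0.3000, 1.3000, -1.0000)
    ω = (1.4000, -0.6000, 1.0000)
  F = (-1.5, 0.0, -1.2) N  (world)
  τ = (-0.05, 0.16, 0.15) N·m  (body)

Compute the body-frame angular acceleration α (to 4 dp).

α = (-0.9800, 0.7429, 3.0600)

ω×(Iω) gyroscopic = (0.0480, 0.0560, -0.0336)
(τ − ω×Iω)/I = (-0.9800, 0.7429, 3.0600)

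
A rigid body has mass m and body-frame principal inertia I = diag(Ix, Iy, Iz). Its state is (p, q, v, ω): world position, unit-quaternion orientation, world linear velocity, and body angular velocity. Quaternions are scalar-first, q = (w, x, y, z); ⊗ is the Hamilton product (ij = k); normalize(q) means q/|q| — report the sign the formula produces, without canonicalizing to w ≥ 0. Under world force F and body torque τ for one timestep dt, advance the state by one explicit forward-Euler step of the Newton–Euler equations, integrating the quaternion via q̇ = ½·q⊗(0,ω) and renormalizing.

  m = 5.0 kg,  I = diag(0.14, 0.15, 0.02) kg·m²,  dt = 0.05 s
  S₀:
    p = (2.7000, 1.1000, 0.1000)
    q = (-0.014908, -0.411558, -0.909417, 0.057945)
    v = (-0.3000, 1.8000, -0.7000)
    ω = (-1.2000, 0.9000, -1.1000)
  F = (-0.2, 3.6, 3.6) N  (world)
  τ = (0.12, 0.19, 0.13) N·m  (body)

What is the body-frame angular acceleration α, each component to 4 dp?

α = (-0.0621, 0.2107, 7.0400)

gyro term ω×Iω = (0.1287, 0.1584, -0.0108)
α = I⁻¹(τ − ω×Iω) = (-0.0621, 0.2107, 7.0400)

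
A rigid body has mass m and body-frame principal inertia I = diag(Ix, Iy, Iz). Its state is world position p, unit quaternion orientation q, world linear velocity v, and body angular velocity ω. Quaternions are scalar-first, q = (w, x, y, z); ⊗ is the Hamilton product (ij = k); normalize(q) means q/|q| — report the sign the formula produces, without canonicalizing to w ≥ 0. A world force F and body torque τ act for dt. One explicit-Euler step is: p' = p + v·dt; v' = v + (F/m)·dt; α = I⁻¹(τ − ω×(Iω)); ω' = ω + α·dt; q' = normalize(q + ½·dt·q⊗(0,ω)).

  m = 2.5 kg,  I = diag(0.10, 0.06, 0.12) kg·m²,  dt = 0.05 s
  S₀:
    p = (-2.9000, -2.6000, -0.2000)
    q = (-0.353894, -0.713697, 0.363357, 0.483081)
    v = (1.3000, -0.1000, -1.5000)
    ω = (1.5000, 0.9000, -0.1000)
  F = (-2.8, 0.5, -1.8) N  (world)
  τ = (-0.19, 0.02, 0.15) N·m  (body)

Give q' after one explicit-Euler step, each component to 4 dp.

q⊗(0,ω) = (0.7918323, -1.0019496, 0.3347472, -1.1519734)
q' = normalize(q + ½dt·q⊗(0,ω)) = (-0.3338, -0.7380, 0.3714, 0.4538)

q' = (-0.3338, -0.7380, 0.3714, 0.4538)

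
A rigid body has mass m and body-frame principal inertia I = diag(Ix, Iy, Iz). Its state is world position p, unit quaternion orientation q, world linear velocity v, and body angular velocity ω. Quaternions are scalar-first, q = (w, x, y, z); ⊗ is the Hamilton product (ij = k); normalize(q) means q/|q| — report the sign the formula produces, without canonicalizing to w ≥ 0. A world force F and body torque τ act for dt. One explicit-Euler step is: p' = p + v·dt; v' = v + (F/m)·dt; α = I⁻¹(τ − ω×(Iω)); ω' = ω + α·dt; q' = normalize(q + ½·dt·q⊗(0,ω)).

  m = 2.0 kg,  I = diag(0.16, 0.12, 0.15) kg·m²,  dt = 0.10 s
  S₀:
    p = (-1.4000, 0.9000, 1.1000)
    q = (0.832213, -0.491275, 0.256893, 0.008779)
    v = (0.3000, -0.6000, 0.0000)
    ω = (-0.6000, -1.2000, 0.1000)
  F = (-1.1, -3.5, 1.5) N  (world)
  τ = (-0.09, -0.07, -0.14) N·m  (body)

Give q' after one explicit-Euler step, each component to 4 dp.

Hamilton product q⊗(0,ω) = (0.0126287, -0.4631037, -0.9547955, 0.8268871)
q + ½dt·q⊗(0,ω), renormalized = (0.8310, -0.5133, 0.2087, 0.0500)

q' = (0.8310, -0.5133, 0.2087, 0.0500)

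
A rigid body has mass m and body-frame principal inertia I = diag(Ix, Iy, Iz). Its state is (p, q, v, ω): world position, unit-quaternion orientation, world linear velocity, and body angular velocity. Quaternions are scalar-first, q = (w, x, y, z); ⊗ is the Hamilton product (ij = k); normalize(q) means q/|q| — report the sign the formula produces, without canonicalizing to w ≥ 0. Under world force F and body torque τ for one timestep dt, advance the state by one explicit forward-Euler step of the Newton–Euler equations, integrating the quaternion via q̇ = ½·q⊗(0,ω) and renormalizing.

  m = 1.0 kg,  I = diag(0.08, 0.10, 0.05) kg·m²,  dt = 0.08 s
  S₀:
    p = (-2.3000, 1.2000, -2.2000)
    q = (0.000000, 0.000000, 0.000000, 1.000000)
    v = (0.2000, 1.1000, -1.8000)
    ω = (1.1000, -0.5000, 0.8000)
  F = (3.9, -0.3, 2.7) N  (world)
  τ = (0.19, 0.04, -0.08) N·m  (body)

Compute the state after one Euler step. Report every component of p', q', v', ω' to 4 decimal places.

p + v·dt = (-2.2840, 1.2880, -2.3440)
new velocity v' = (0.5120, 1.0760, -1.5840)
precession coupling ω×(Iω) = (0.0200, 0.0264, -0.0110)
(τ − ω×Iω)/I = (2.1250, 0.1360, -1.3800)
ω + α·dt = (1.2700, -0.4891, 0.6896)
q⊗(0,ω) = (-0.8000000, 0.5000000, 1.1000000, 0.0000000)
updated quaternion q' = (-0.0319, 0.0200, 0.0439, 0.9983)

p' = (-2.2840, 1.2880, -2.3440)
q' = (-0.0319, 0.0200, 0.0439, 0.9983)
v' = (0.5120, 1.0760, -1.5840)
ω' = (1.2700, -0.4891, 0.6896)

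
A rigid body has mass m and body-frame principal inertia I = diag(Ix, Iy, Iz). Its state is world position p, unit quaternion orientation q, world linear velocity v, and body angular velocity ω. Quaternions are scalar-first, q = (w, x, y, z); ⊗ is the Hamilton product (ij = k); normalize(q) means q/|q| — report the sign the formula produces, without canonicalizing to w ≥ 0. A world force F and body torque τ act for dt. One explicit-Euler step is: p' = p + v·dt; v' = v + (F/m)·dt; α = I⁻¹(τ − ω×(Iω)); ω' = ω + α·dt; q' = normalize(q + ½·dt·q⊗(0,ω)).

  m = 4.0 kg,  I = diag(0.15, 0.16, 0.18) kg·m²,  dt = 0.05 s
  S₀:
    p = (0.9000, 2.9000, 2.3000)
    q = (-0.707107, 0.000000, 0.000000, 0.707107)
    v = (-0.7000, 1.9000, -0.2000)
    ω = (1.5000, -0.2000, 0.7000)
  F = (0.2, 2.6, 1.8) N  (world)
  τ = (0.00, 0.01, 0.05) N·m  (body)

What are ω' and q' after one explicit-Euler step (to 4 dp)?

ω' = (1.5009, -0.1870, 0.7147)
q' = (-0.7189, -0.0230, 0.0300, 0.6941)

ω×(Iω) gyroscopic = (-0.0028, -0.0315, -0.0030)
angular accel α = (0.0187, 0.2594, 0.2944)
ω + α·dt = (1.5009, -0.1870, 0.7147)
2q̇ = q⊗(0,ω) = (-0.4949749, -0.9192391, 1.2020819, -0.4949749)
q' = normalize(q + ½dt·q⊗(0,ω)) = (-0.7189, -0.0230, 0.0300, 0.6941)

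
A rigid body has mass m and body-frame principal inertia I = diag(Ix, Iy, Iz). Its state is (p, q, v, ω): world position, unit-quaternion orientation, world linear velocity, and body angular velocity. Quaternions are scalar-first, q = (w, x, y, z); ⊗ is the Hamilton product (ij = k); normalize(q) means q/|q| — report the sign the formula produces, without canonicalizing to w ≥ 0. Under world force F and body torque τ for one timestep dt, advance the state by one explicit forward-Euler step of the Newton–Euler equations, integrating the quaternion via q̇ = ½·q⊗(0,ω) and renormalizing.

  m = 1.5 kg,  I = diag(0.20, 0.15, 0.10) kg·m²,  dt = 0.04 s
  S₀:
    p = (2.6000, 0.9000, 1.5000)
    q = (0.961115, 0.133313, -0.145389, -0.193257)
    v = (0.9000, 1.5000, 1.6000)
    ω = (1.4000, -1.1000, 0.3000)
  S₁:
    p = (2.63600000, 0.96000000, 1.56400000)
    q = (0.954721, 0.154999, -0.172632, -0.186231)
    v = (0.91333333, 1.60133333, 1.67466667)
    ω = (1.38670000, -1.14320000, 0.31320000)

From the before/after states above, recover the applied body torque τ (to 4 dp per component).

rate change Δω = (-0.01330000, -0.04320000, 0.01320000)
gyro term ω₀×Iω₀ = (0.0165, 0.0420, 0.0770)
I·α + gyro = (-0.0500, -0.1200, 0.1100)

τ = (-0.0500, -0.1200, 0.1100)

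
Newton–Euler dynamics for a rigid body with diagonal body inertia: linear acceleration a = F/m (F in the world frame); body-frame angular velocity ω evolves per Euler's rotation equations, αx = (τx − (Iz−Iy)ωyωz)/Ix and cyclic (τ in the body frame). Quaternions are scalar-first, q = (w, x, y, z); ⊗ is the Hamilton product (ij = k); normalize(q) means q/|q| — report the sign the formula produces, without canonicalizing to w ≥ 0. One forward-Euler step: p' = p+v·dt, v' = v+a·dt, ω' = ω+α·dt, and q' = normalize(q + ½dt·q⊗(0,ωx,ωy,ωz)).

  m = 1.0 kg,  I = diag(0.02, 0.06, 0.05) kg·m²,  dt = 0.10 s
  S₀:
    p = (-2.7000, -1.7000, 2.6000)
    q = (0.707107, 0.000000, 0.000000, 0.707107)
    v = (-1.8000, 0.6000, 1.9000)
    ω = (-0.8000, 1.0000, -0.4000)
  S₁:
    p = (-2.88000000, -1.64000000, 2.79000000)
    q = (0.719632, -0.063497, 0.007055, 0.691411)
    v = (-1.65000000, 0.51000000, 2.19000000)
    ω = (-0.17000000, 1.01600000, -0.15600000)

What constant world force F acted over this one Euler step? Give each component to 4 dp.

Δv = v₁−v₀ = (0.15000000, -0.09000000, 0.29000000)
applied force F = (1.5000, -0.9000, 2.9000)

F = (1.5000, -0.9000, 2.9000)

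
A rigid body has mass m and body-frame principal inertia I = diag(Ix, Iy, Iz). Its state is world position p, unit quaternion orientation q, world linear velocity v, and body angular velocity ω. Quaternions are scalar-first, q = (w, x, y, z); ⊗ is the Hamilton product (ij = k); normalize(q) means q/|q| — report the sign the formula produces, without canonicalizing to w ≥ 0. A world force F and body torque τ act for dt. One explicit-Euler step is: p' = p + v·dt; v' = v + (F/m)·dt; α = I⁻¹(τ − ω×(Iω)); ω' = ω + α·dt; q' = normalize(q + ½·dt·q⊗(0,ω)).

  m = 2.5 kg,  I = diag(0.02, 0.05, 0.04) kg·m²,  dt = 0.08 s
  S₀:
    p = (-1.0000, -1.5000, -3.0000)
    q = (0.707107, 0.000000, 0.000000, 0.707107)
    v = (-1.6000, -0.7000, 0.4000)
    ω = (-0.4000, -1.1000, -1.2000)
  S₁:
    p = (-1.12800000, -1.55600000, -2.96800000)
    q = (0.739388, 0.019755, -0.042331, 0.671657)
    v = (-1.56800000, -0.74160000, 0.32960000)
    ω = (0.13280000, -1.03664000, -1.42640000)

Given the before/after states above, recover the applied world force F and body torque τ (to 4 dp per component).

F = (1.0000, -1.3000, -2.2000)
τ = (0.1200, 0.0300, -0.1000)

Δω = ω₁−ω₀ = (0.53280000, 0.06336000, -0.22640000)
ω₀×(Iω₀) = (-0.0132, -0.0096, 0.0132)
I·α + gyro = (0.1200, 0.0300, -0.1000)
velocity change Δv = (0.03200000, -0.04160000, -0.07040000)
F = m·Δv/dt = (1.0000, -1.3000, -2.2000)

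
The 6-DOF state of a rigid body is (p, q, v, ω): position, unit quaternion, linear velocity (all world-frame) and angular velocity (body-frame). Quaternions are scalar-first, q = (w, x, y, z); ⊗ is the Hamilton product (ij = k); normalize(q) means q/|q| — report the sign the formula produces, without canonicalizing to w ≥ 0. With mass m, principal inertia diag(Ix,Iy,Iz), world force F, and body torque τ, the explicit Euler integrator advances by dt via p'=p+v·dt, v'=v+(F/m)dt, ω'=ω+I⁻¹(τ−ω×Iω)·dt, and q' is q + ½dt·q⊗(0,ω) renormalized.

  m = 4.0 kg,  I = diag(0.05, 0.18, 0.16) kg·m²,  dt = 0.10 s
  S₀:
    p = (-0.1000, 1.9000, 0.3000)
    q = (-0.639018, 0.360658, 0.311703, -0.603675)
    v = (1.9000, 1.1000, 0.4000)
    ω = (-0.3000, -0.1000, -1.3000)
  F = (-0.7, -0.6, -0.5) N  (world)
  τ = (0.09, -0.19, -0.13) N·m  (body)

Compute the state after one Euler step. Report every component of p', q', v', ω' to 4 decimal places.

p' = p + v·dt = (0.0900, 2.0100, 0.3400)
v + (F/m)dt = (1.8825, 1.0850, 0.3875)
precession coupling ω×(Iω) = (-0.0026, -0.0429, 0.0039)
α = I⁻¹(τ − ω×Iω) = (1.8520, -0.8172, -0.8369)
new body rate ω' = (-0.1148, -0.1817, -1.3837)
2q̇ = q⊗(0,ω) = (-0.6454098, -0.2738760, 0.7138597, 0.8881685)
q + ½dt·q⊗(0,ω), renormalized = (-0.6698, 0.3462, 0.3466, -0.5580)

p' = (0.0900, 2.0100, 0.3400)
q' = (-0.6698, 0.3462, 0.3466, -0.5580)
v' = (1.8825, 1.0850, 0.3875)
ω' = (-0.1148, -0.1817, -1.3837)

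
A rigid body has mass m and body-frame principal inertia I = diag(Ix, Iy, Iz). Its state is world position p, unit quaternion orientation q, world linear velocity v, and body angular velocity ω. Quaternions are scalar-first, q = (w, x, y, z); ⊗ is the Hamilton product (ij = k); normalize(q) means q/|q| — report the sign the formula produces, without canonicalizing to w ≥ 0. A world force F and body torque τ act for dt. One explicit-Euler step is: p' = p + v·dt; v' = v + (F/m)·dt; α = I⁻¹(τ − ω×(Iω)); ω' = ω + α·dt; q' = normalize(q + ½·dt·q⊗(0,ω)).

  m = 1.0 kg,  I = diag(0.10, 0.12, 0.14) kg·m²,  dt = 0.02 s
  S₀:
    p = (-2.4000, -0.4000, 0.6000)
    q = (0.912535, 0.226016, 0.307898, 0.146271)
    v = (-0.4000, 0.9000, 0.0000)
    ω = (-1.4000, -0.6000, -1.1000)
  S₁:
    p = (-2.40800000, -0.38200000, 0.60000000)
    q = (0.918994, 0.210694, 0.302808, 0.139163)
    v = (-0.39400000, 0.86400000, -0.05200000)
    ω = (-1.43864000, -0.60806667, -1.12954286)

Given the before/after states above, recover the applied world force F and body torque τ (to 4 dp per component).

F = (0.3000, -1.8000, -2.6000)
τ = (-0.1800, -0.1100, -0.1900)

velocity change Δv = (0.00600000, -0.03600000, -0.05200000)
applied force F = (0.3000, -1.8000, -2.6000)
Δω = ω₁−ω₀ = (-0.03864000, -0.00806667, -0.02954286)
I·α + gyro = (-0.1800, -0.1100, -0.1900)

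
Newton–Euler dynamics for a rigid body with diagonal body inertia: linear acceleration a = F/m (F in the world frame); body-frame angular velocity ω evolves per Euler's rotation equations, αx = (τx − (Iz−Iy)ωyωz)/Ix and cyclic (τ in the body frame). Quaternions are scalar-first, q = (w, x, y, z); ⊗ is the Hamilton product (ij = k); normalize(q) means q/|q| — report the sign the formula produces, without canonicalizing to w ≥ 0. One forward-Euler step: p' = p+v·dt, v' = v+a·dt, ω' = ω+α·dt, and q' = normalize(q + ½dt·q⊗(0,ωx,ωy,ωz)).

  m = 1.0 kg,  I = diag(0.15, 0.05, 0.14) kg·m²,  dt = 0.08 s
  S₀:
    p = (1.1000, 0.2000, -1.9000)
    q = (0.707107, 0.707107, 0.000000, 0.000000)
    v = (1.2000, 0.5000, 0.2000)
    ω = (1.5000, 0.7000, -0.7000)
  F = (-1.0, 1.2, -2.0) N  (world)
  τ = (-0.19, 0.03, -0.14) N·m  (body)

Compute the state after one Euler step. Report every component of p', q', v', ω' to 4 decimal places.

gyro term ω×Iω = (-0.0441, -0.0105, -0.1050)
(τ − ω×Iω)/I = (-0.9727, 0.8100, -0.2500)
new body rate ω' = (1.4222, 0.7648, -0.7200)
2q̇ = q⊗(0,ω) = (-1.0606605, 1.0606605, 0.9899498, 0.0000000)
updated quaternion q' = (0.6630, 0.7476, 0.0395, 0.0000)
p' = p + v·dt = (1.1960, 0.2400, -1.8840)
new velocity v' = (1.1200, 0.5960, 0.0400)

p' = (1.1960, 0.2400, -1.8840)
q' = (0.6630, 0.7476, 0.0395, 0.0000)
v' = (1.1200, 0.5960, 0.0400)
ω' = (1.4222, 0.7648, -0.7200)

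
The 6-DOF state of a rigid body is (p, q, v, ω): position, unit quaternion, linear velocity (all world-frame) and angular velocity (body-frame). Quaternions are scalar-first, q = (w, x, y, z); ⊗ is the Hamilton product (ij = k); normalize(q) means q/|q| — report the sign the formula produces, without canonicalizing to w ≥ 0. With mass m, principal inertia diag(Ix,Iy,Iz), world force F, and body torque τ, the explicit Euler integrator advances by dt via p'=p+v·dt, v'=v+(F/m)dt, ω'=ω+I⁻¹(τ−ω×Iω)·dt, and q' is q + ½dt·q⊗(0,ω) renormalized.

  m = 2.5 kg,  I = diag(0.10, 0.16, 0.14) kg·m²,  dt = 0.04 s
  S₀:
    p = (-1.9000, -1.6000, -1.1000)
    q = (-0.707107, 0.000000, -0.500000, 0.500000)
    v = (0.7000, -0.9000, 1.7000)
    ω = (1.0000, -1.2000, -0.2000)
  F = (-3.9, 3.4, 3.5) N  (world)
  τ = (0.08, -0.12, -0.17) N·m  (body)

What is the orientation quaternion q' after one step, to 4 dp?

q⊗(0,ω) = (-0.5000000, -0.0071070, 1.3485284, 0.6414214)
q + ½dt·q⊗(0,ω), renormalized = (-0.7168, -0.0001, -0.4728, 0.5126)

q' = (-0.7168, -0.0001, -0.4728, 0.5126)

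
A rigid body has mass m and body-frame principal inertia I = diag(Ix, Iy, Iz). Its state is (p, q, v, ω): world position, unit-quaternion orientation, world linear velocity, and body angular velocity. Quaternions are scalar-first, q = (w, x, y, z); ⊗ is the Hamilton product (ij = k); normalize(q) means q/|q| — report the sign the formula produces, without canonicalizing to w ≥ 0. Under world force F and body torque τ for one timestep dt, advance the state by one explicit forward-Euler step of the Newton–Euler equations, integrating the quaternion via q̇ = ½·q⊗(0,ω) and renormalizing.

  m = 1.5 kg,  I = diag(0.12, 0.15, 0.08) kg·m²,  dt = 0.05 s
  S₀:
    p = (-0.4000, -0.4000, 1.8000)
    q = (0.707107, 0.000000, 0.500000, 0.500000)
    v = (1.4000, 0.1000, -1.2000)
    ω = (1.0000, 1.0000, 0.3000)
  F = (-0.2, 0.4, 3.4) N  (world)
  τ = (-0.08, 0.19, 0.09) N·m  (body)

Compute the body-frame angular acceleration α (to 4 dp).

gyro term ω×Iω = (-0.0210, 0.0120, 0.0300)
α = I⁻¹(τ − ω×Iω) = (-0.4917, 1.1867, 0.7500)

α = (-0.4917, 1.1867, 0.7500)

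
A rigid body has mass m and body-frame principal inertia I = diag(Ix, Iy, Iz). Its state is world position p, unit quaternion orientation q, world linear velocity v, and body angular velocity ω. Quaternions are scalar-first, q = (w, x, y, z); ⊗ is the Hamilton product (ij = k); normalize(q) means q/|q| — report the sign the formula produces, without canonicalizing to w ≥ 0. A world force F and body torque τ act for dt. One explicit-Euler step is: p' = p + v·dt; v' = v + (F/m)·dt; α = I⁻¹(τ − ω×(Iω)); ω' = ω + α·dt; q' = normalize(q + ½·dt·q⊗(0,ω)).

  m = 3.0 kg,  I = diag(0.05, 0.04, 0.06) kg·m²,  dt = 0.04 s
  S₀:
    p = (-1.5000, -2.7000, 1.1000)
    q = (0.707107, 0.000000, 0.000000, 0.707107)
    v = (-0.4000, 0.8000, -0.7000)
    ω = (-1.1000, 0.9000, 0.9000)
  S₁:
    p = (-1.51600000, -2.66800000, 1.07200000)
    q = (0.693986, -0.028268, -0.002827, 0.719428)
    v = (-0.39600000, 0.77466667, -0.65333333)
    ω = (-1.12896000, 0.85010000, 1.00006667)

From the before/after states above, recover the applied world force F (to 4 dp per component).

F = (0.3000, -1.9000, 3.5000)

Δv = v₁−v₀ = (0.00400000, -0.02533333, 0.04666667)
m·(v₁−v₀)/dt = (0.3000, -1.9000, 3.5000)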